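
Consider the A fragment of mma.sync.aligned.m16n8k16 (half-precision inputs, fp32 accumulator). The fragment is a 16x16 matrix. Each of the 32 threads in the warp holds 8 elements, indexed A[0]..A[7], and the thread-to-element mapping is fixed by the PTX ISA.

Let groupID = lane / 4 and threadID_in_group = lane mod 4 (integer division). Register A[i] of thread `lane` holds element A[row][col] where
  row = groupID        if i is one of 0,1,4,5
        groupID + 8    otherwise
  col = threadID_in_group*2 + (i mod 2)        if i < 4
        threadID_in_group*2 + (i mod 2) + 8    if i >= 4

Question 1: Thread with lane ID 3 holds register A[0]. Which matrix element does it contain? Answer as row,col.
L=3->g=3>>2=0, t=3&3=3
[0]->row 0+0=0  col 3·2+0+0=6

0,6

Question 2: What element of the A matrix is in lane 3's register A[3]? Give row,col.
L=3->gid=3>>2=0, tid=3&3=3
[3]->row 0+8=8  col 3·2+1+0=7

8,7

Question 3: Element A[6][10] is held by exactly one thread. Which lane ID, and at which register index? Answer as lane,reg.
25,4

r=6->g=6,rb=0  c=10->cb=1,t=1,b0=0
L=6*4+1=25  i=1*4+0*2+0=4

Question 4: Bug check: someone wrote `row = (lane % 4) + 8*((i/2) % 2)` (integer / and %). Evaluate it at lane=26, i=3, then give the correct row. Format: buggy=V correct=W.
buggy=10 correct=14

`(lane % 4) + 8*((i/2) % 2)`[26,3]→10
lane 26→26/4=6, 26 mod 4=2
i=3  r:6+8→14  c:2·2+1+0→5
row: 10 vs 14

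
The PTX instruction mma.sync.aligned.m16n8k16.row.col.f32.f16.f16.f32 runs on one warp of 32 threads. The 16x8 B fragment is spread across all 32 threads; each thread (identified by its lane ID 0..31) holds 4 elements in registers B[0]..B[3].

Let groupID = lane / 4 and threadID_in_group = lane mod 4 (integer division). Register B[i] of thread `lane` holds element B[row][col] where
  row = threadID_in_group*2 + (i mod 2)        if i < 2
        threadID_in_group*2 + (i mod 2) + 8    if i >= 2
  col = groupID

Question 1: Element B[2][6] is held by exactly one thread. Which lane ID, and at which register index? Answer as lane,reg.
25,0

c:6=>grp=6  r:2=>rB=0,tig=1,lo=0
L=6*4+1=25  i=0*2+0=0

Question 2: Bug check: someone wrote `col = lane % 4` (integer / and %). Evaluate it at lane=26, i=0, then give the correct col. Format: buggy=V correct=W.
`lane % 4`[26,0]⇒2
26: gr=6,th=2
[0] (2*2+0+0,6) = (4,6)
col: 2 vs 6

buggy=2 correct=6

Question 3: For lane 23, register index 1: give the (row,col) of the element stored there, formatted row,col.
7,5

L=23->g=23>>2=5, t=23&3=3
[1]->row 3·2+1+0=7  col g=5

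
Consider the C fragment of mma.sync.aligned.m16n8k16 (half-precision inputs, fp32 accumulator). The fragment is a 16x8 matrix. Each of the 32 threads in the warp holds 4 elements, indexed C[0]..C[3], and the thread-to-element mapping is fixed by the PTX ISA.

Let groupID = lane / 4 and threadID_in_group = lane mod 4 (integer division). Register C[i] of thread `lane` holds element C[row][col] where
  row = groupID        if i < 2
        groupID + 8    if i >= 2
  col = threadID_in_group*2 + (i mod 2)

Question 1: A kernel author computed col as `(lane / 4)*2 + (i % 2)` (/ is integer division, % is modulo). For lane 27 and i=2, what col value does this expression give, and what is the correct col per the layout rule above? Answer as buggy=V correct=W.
`(lane / 4)*2 + (i % 2)`[27,2]→12
lane 27: G=6 (27/4), T=3 (27%4)
i=2: r=6+8=14, c=3*2+0=6
col: 12 vs 6

buggy=12 correct=6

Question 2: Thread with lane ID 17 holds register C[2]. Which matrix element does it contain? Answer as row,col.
12,2

lane 17: grp=4 (17/4), tig=1 (17%4)
i=2: r=4+8=12, c=1*2+0=2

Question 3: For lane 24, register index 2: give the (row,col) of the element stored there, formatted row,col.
L=24→G=24>>2=6, T=24&3=0
[2]→row 6+8=14  col 0·2+0=0

14,0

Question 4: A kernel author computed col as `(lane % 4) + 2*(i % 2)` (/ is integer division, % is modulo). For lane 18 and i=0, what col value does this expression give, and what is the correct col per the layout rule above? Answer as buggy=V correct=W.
buggy=2 correct=4

`(lane % 4) + 2*(i % 2)`[18,0]⇒2
lane 18: gr=4 (18/4), th=2 (18%4)
i=0: r=4+0=4, c=2*2+0=4
col: 2 vs 4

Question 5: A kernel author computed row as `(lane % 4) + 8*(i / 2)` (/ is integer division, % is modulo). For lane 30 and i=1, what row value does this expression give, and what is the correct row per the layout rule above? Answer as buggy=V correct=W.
`(lane % 4) + 8*(i / 2)`[30,1]⇒2
30: gr=7,th=2
[1] (7+0,2*2+1) = (7,5)
row: 2 vs 7

buggy=2 correct=7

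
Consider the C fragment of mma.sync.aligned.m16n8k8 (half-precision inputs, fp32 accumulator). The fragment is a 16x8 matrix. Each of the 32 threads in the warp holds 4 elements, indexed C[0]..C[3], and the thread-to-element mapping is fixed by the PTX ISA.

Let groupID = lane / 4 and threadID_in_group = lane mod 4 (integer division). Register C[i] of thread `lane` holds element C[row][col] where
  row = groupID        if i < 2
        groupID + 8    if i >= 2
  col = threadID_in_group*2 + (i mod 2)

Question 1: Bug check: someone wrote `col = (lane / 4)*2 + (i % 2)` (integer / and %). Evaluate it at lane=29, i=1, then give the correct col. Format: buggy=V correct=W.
buggy=15 correct=3

`(lane / 4)*2 + (i % 2)`[29,1]=>15
29: grp=7,tig=1
[1] (7+0,1*2+1) = (7,3)
col: 15 vs 3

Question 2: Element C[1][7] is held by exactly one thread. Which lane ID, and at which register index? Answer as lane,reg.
r: 1->gid=1,r8=0  c: 7->tid=3,i&1=1
L=1*4+3=7  i=0*2+1=1

7,1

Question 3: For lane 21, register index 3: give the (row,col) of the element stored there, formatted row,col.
13,3

21: grp=5,tig=1
[3] (5+8,1*2+1) = (13,3)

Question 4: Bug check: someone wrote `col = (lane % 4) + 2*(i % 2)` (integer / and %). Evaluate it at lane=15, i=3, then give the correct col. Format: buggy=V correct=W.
buggy=5 correct=7

`(lane % 4) + 2*(i % 2)`[15,3]⇒5
lane 15: gr=3 (15/4), th=3 (15%4)
i=3: r=3+8=11, c=3*2+1=7
col: 5 vs 7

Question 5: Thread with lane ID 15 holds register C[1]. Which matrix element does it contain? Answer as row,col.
15: gr=3,th=3
[1] (3+0,3*2+1) = (3,7)

3,7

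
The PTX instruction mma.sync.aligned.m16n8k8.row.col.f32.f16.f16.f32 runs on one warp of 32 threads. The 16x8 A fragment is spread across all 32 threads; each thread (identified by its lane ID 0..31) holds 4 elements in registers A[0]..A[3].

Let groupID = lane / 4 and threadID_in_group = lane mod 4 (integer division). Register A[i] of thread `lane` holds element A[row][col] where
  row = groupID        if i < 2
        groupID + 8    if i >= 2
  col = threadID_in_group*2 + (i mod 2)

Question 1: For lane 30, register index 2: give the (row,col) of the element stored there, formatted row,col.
L=30→G=30>>2=7, T=30&3=2
[2]→row 7+8=15  col 2·2+0=4

15,4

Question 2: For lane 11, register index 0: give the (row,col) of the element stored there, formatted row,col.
2,6

lane 11->11/4=2, 11 mod 4=3
i=0  r:2+0->2  c:2·3+0->6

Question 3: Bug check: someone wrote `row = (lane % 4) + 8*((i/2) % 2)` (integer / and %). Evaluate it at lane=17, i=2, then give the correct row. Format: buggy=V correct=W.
buggy=9 correct=12

`(lane % 4) + 8*((i/2) % 2)`[17,2]⇒9
lane 17⇒17/4=4, 17 mod 4=1
i=2  r:4+8⇒12  c:2·1+0⇒2
row: 9 vs 12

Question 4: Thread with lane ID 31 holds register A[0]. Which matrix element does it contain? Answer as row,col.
lane 31->31/4=7, 31 mod 4=3
i=0  r:7+0->7  c:2·3+0->6

7,6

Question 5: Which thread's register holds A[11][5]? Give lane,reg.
r=11→G=3,rhi=1  c=5→T=2,p=1
L=3*4+2=14  i=1*2+1=3

14,3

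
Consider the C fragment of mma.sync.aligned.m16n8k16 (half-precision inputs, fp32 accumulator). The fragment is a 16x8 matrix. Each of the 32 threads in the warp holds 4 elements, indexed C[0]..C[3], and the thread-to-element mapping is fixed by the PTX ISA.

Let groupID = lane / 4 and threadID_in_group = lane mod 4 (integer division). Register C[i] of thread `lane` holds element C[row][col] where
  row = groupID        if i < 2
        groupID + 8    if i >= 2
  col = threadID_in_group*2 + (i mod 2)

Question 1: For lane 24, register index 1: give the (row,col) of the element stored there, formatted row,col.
6,1

lane 24: grp=6 (24/4), tig=0 (24%4)
i=1: r=6+0=6, c=0*2+1=1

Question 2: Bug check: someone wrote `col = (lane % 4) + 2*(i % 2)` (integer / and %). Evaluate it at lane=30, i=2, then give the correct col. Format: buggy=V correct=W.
buggy=2 correct=4

`(lane % 4) + 2*(i % 2)`[30,2]->2
30: gid=7,tid=2
[2] (7+8,2*2+0) = (15,4)
col: 2 vs 4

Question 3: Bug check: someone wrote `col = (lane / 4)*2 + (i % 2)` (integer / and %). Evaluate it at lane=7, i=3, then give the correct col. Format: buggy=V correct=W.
`(lane / 4)*2 + (i % 2)`[7,3]->3
lane 7: gid=1 (7/4), tid=3 (7%4)
i=3: r=1+8=9, c=3*2+1=7
col: 3 vs 7

buggy=3 correct=7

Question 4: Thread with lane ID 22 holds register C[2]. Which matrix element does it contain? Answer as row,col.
L=22=>grp=22>>2=5, tig=22&3=2
[2]=>row 5+8=13  col 2·2+0=4

13,4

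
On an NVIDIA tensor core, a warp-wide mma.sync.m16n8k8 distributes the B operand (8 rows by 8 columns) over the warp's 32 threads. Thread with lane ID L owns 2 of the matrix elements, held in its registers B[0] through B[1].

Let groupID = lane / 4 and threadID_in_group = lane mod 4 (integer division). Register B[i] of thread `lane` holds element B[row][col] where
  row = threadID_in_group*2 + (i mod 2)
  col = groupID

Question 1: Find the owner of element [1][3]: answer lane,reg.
12,1

c:3=>grp=3  r:1=>tig=0,lo=1
L=3*4+0=12  i=1=1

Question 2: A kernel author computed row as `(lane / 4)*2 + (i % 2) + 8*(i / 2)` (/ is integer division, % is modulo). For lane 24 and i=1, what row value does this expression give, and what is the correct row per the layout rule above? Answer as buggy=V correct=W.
`(lane / 4)*2 + (i % 2) + 8*(i / 2)`[24,1]->13
24: g=6,t=0
[1] (0*2+1,6) = (1,6)
row: 13 vs 1

buggy=13 correct=1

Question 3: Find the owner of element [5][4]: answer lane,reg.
c: 4->gid=4  r: 5->tid=2,i&1=1
L=4*4+2=18  i=1=1

18,1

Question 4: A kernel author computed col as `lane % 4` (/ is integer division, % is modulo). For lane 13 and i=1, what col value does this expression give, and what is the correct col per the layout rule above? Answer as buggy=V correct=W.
`lane % 4`[13,1]→1
13: G=3,T=1
[1] (1*2+1,3) = (3,3)
col: 1 vs 3

buggy=1 correct=3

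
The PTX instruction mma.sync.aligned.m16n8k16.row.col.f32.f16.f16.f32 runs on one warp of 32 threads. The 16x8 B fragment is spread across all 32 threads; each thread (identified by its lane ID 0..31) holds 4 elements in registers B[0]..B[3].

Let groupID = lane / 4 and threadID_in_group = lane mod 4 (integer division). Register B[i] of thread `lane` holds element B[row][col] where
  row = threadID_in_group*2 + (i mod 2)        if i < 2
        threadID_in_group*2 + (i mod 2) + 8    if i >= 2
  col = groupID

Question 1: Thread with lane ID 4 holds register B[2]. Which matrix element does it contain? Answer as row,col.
lane 4→4/4=1, 4 mod 4=0
i=2  r:2·0+0+8→8  c:1

8,1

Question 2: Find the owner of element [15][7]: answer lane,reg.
c=7⇒gr=7  r=15⇒Rb=1,th=3,odd=1
L=7*4+3=31  i=1*2+1=3

31,3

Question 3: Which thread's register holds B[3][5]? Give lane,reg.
c:5=>grp=5  r:3=>rB=0,tig=1,lo=1
L=5*4+1=21  i=0*2+1=1

21,1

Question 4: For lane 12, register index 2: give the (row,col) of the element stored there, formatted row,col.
L=12=>grp=12>>2=3, tig=12&3=0
[2]=>row 0·2+0+8=8  col grp=3

8,3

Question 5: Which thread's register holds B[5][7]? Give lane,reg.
c: 7->gid=7  r: 5->r8=0,tid=2,i&1=1
L=7*4+2=30  i=0*2+1=1

30,1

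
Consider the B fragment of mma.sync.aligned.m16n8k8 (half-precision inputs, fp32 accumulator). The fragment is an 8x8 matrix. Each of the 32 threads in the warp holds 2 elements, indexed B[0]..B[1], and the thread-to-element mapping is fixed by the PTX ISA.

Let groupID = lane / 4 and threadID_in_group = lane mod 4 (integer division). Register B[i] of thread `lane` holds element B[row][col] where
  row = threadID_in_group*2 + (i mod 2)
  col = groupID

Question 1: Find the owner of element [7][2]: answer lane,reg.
11,1

c=2→G=2  r=7→T=3,p=1
L=2*4+3=11  i=1=1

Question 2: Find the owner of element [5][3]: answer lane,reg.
c:3=>grp=3  r:5=>tig=2,lo=1
L=3*4+2=14  i=1=1

14,1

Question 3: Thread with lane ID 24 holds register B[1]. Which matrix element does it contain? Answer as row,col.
1,6

24: gr=6,th=0
[1] (0*2+1,6) = (1,6)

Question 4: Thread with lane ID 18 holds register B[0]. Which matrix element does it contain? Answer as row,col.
4,4

lane 18⇒18/4=4, 18 mod 4=2
i=0  r:2·2+0⇒4  c:4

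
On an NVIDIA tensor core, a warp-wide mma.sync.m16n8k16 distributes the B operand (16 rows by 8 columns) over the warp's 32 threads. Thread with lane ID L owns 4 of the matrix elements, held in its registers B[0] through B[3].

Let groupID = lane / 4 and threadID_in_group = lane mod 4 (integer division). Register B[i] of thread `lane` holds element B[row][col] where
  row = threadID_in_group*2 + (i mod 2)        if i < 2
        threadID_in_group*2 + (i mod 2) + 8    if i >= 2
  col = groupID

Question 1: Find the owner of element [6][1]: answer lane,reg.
c=1→G=1  r=6→rhi=0,T=3,p=0
L=1*4+3=7  i=0*2+0=0

7,0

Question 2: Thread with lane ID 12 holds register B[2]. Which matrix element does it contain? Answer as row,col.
lane 12=>12/4=3, 12 mod 4=0
i=2  r:2·0+0+8=>8  c:3

8,3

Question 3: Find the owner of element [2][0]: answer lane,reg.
c=0->g=0  r=2->rb=0,t=1,b0=0
L=0*4+1=1  i=0*2+0=0

1,0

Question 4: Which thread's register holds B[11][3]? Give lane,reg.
c: 3->gid=3  r: 11->r8=1,tid=1,i&1=1
L=3*4+1=13  i=1*2+1=3

13,3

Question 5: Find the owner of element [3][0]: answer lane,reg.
c: 0->gid=0  r: 3->r8=0,tid=1,i&1=1
L=0*4+1=1  i=0*2+1=1

1,1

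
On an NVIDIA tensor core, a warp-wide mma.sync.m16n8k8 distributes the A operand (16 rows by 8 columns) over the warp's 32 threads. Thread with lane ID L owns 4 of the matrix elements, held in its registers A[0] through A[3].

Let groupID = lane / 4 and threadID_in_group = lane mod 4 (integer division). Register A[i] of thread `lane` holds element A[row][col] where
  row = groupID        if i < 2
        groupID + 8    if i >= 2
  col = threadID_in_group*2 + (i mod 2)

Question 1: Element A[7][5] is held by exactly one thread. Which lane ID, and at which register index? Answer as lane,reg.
r=7→G=7,rhi=0  c=5→T=2,p=1
L=7*4+2=30  i=0*2+1=1

30,1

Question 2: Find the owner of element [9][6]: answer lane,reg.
7,2

r:9=>grp=1,rB=1  c:6=>tig=3,lo=0
L=1*4+3=7  i=1*2+0=2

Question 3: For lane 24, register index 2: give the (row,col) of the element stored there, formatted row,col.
lane 24: gr=6 (24/4), th=0 (24%4)
i=2: r=6+8=14, c=0*2+0=0

14,0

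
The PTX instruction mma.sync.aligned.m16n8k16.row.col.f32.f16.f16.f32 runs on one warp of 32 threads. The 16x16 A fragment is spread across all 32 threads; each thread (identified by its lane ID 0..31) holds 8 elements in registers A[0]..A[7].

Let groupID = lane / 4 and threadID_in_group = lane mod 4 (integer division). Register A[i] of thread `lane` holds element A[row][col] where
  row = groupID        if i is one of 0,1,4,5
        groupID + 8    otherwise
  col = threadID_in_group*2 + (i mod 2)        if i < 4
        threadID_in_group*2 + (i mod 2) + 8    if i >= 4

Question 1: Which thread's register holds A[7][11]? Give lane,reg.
29,5

r: 7->gid=7,r8=0  c: 11->c8=1,tid=1,i&1=1
L=7*4+1=29  i=1*4+0*2+1=5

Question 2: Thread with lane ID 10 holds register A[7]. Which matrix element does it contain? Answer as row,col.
10,13

L=10=>grp=10>>2=2, tig=10&3=2
[7]=>row 2+8=10  col 2·2+1+8=13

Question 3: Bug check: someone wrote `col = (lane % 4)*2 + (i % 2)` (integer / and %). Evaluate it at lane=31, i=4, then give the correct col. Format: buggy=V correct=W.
`(lane % 4)*2 + (i % 2)`[31,4]=>6
lane 31: grp=7 (31/4), tig=3 (31%4)
i=4: r=7+0=7, c=3*2+0+8=14
col: 6 vs 14

buggy=6 correct=14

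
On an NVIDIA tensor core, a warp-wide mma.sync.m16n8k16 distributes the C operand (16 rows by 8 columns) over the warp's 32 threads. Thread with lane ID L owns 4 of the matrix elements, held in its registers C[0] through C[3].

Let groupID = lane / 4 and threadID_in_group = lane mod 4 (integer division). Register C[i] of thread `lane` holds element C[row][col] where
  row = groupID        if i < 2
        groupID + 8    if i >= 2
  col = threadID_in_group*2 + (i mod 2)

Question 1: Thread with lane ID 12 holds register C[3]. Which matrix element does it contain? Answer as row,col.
11,1

lane 12: g=3 (12/4), t=0 (12%4)
i=3: r=3+8=11, c=0*2+1=1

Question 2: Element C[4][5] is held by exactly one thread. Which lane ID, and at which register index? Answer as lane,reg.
18,1

r: 4->gid=4,r8=0  c: 5->tid=2,i&1=1
L=4*4+2=18  i=0*2+1=1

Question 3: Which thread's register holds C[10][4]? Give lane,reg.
r: 10->gid=2,r8=1  c: 4->tid=2,i&1=0
L=2*4+2=10  i=1*2+0=2

10,2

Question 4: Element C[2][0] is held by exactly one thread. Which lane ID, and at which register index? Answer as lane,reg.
8,0

r=2⇒gr=2,Rb=0  c=0⇒th=0,odd=0
L=2*4+0=8  i=0*2+0=0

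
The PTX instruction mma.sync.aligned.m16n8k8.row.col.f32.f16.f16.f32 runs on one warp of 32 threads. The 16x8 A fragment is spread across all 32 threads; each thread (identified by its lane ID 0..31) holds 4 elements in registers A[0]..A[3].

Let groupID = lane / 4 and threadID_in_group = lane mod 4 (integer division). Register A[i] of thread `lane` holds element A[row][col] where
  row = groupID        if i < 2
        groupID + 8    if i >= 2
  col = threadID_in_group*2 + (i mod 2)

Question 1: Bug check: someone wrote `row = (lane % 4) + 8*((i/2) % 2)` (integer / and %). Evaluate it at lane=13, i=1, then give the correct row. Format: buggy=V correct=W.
buggy=1 correct=3

`(lane % 4) + 8*((i/2) % 2)`[13,1]→1
lane 13→13/4=3, 13 mod 4=1
i=1  r:3+0→3  c:2·1+1→3
row: 1 vs 3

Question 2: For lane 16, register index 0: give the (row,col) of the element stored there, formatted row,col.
4,0

L=16->gid=16>>2=4, tid=16&3=0
[0]->row 4+0=4  col 0·2+0=0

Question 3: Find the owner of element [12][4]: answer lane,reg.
r=12⇒gr=4,Rb=1  c=4⇒th=2,odd=0
L=4*4+2=18  i=1*2+0=2

18,2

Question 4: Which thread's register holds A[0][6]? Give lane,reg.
r:0=>grp=0,rB=0  c:6=>tig=3,lo=0
L=0*4+3=3  i=0*2+0=0

3,0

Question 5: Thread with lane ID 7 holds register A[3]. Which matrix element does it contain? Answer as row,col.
9,7

lane 7: gr=1 (7/4), th=3 (7%4)
i=3: r=1+8=9, c=3*2+1=7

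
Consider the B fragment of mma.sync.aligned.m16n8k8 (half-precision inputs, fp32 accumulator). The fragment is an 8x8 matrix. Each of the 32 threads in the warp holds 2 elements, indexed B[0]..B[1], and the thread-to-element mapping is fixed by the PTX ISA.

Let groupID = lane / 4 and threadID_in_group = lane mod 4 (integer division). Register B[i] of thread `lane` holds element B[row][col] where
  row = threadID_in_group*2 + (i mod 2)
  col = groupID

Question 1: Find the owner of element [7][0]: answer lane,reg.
3,1

c:0=>grp=0  r:7=>tig=3,lo=1
L=0*4+3=3  i=1=1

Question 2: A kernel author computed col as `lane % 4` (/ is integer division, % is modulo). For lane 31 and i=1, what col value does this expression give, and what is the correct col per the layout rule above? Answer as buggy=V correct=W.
buggy=3 correct=7

`lane % 4`[31,1]⇒3
L=31⇒gr=31>>2=7, th=31&3=3
[1]⇒row 3·2+1=7  col gr=7
col: 3 vs 7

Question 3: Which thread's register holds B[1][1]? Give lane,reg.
c=1⇒gr=1  r=1⇒th=0,odd=1
L=1*4+0=4  i=1=1

4,1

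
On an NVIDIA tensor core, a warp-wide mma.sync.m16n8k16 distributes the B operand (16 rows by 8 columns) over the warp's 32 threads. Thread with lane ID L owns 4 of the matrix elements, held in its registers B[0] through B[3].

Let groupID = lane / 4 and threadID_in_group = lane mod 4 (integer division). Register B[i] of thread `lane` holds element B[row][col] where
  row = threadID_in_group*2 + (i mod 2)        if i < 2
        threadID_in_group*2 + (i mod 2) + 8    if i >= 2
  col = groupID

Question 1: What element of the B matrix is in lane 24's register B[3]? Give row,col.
24: g=6,t=0
[3] (0*2+1+8,6) = (9,6)

9,6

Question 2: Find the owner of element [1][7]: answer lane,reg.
28,1

c:7=>grp=7  r:1=>rB=0,tig=0,lo=1
L=7*4+0=28  i=0*2+1=1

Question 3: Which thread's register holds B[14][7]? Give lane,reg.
c: 7->gid=7  r: 14->r8=1,tid=3,i&1=0
L=7*4+3=31  i=1*2+0=2

31,2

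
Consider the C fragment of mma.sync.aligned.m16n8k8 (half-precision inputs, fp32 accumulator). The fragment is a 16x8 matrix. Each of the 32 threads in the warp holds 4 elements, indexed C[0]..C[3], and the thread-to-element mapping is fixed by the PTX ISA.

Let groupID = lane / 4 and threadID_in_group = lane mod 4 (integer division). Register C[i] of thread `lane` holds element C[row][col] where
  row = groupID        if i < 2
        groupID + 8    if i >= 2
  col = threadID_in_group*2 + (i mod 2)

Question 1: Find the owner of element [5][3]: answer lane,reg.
21,1

r=5→G=5,rhi=0  c=3→T=1,p=1
L=5*4+1=21  i=0*2+1=1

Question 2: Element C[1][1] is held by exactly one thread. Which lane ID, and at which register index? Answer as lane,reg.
4,1

r: 1->gid=1,r8=0  c: 1->tid=0,i&1=1
L=1*4+0=4  i=0*2+1=1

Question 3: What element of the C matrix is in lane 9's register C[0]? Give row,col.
2,2

L=9->g=9>>2=2, t=9&3=1
[0]->row 2+0=2  col 1·2+0=2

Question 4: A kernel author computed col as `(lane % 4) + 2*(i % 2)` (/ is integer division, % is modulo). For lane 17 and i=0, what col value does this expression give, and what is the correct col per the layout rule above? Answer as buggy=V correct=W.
`(lane % 4) + 2*(i % 2)`[17,0]->1
lane 17->17/4=4, 17 mod 4=1
i=0  r:4+0->4  c:2·1+0->2
col: 1 vs 2

buggy=1 correct=2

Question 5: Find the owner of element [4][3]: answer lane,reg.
r:4=>grp=4,rB=0  c:3=>tig=1,lo=1
L=4*4+1=17  i=0*2+1=1

17,1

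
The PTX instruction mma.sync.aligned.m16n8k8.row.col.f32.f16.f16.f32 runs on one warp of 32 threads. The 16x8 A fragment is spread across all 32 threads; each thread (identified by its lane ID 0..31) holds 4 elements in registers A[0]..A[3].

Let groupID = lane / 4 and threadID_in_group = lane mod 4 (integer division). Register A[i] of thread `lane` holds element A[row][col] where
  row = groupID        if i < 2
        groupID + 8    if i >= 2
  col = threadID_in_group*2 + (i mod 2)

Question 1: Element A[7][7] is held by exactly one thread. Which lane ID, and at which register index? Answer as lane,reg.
r=7⇒gr=7,Rb=0  c=7⇒th=3,odd=1
L=7*4+3=31  i=0*2+1=1

31,1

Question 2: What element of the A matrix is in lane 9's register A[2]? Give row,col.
L=9->gid=9>>2=2, tid=9&3=1
[2]->row 2+8=10  col 1·2+0=2

10,2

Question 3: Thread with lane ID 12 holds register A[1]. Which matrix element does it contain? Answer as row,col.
12: G=3,T=0
[1] (3+0,0*2+1) = (3,1)

3,1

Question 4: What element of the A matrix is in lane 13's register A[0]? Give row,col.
3,2

lane 13->13/4=3, 13 mod 4=1
i=0  r:3+0->3  c:2·1+0->2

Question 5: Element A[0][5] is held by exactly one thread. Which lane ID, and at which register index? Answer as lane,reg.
2,1

r=0→G=0,rhi=0  c=5→T=2,p=1
L=0*4+2=2  i=0*2+1=1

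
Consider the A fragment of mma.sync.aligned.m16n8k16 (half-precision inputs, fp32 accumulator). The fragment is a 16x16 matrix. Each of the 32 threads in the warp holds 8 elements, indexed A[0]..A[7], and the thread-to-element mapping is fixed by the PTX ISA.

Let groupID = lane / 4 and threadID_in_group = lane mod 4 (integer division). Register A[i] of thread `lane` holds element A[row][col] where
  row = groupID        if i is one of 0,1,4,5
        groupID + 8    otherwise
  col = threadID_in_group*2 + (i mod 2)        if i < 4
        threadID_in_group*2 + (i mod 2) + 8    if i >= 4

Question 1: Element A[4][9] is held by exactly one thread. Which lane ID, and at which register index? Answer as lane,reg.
r: 4->gid=4,r8=0  c: 9->c8=1,tid=0,i&1=1
L=4*4+0=16  i=1*4+0*2+1=5

16,5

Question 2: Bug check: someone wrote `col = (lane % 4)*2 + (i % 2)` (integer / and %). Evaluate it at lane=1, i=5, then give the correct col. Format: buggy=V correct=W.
buggy=3 correct=11

`(lane % 4)*2 + (i % 2)`[1,5]→3
lane 1: G=0 (1/4), T=1 (1%4)
i=5: r=0+0=0, c=1*2+1+8=11
col: 3 vs 11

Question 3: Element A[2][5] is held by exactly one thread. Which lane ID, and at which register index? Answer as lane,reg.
r:2=>grp=2,rB=0  c:5=>cB=0,tig=2,lo=1
L=2*4+2=10  i=0*4+0*2+1=1

10,1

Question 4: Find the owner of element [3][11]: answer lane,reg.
r=3→G=3,rhi=0  c=11→chi=1,T=1,p=1
L=3*4+1=13  i=1*4+0*2+1=5

13,5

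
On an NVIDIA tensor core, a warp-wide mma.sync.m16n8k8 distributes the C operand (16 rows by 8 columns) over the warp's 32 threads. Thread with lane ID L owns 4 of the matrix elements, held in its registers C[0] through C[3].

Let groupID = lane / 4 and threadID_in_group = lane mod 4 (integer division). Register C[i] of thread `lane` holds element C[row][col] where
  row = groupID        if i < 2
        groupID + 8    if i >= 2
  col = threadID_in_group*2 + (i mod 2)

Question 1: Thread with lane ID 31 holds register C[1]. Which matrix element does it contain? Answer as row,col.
7,7

lane 31: grp=7 (31/4), tig=3 (31%4)
i=1: r=7+0=7, c=3*2+1=7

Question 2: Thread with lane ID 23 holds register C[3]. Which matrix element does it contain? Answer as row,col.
23: gid=5,tid=3
[3] (5+8,3*2+1) = (13,7)

13,7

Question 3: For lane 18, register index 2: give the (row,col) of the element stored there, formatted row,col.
18: gid=4,tid=2
[2] (4+8,2*2+0) = (12,4)

12,4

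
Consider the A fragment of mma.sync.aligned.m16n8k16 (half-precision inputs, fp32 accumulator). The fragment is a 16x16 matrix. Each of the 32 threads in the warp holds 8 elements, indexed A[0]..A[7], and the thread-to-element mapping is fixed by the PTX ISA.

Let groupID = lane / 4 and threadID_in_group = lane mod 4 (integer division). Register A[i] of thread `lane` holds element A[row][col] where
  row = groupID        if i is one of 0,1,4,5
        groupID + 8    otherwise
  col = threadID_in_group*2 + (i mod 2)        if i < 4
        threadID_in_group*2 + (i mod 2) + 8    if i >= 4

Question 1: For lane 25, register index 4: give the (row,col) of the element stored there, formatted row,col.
25: gid=6,tid=1
[4] (6+0,1*2+0+8) = (6,10)

6,10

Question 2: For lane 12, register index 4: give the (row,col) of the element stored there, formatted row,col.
3,8

L=12⇒gr=12>>2=3, th=12&3=0
[4]⇒row 3+0=3  col 0·2+0+8=8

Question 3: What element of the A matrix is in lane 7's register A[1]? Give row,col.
lane 7->7/4=1, 7 mod 4=3
i=1  r:1+0->1  c:2·3+1+0->7

1,7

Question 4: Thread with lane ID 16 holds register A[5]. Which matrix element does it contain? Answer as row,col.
16: grp=4,tig=0
[5] (4+0,0*2+1+8) = (4,9)

4,9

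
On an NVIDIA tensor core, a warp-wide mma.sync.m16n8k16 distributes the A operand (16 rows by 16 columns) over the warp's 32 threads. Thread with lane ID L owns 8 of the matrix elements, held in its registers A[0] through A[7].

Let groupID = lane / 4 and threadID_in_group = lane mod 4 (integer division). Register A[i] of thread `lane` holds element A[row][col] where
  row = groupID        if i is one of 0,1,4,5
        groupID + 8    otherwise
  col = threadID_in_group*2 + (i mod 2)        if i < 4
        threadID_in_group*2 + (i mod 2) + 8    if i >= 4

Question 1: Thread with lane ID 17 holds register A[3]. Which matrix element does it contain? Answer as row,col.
L=17⇒gr=17>>2=4, th=17&3=1
[3]⇒row 4+8=12  col 1·2+1+0=3

12,3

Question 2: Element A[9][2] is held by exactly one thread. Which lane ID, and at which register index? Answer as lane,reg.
r:9=>grp=1,rB=1  c:2=>cB=0,tig=1,lo=0
L=1*4+1=5  i=0*4+1*2+0=2

5,2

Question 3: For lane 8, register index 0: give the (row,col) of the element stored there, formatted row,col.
2,0

L=8->g=8>>2=2, t=8&3=0
[0]->row 2+0=2  col 0·2+0+0=0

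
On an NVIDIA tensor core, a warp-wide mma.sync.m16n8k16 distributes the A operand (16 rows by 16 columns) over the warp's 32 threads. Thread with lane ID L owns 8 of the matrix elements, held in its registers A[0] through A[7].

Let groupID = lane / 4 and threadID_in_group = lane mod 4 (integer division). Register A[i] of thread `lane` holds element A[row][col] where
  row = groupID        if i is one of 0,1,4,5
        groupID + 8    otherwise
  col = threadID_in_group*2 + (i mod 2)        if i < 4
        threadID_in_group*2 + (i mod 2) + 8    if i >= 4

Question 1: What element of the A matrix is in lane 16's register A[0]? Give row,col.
lane 16: G=4 (16/4), T=0 (16%4)
i=0: r=4+0=4, c=0*2+0+0=0

4,0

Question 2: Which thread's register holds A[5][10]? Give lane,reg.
21,4

r: 5->gid=5,r8=0  c: 10->c8=1,tid=1,i&1=0
L=5*4+1=21  i=1*4+0*2+0=4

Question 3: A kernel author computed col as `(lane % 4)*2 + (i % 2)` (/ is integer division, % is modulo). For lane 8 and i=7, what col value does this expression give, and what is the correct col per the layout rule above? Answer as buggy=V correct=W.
buggy=1 correct=9

`(lane % 4)*2 + (i % 2)`[8,7]=>1
L=8=>grp=8>>2=2, tig=8&3=0
[7]=>row 2+8=10  col 0·2+1+8=9
col: 1 vs 9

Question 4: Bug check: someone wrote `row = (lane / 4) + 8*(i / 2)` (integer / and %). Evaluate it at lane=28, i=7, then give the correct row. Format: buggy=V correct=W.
`(lane / 4) + 8*(i / 2)`[28,7]→31
28: G=7,T=0
[7] (7+8,0*2+1+8) = (15,9)
row: 31 vs 15

buggy=31 correct=15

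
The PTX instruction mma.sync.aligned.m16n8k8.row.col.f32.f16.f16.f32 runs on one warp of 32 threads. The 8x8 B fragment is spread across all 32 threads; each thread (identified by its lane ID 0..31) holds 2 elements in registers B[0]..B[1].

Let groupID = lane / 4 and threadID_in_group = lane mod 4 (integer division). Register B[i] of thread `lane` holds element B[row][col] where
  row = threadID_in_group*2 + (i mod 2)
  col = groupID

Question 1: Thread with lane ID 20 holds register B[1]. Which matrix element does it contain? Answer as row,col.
1,5

lane 20: grp=5 (20/4), tig=0 (20%4)
i=1: r=0*2+1=1, c=grp=5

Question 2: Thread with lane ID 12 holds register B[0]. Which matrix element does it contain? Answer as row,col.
0,3

lane 12: gid=3 (12/4), tid=0 (12%4)
i=0: r=0*2+0=0, c=gid=3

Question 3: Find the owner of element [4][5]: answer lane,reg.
22,0

c=5⇒gr=5  r=4⇒th=2,odd=0
L=5*4+2=22  i=0=0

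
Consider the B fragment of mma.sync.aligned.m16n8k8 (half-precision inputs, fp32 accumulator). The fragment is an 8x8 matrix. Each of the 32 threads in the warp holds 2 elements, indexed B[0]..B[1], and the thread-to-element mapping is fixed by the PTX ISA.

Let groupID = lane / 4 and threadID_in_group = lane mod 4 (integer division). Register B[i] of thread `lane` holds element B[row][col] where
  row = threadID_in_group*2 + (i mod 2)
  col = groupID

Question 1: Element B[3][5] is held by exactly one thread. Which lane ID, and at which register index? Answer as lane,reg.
21,1

c=5→G=5  r=3→T=1,p=1
L=5*4+1=21  i=1=1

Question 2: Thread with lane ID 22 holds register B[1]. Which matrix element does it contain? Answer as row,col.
5,5

lane 22->22/4=5, 22 mod 4=2
i=1  r:2·2+1->5  c:5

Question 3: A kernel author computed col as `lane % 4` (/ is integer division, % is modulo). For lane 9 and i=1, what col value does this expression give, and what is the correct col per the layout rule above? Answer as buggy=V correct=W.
`lane % 4`[9,1]->1
lane 9: g=2 (9/4), t=1 (9%4)
i=1: r=1*2+1=3, c=g=2
col: 1 vs 2

buggy=1 correct=2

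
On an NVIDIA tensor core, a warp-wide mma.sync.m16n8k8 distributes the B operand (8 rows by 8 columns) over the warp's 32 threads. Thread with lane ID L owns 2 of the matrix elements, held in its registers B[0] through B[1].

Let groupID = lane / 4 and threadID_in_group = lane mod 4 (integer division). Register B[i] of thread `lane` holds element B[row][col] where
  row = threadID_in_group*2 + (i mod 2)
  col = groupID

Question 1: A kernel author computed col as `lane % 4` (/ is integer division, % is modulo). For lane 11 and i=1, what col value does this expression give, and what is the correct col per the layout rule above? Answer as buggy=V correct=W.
buggy=3 correct=2

`lane % 4`[11,1]=>3
L=11=>grp=11>>2=2, tig=11&3=3
[1]=>row 3·2+1=7  col grp=2
col: 3 vs 2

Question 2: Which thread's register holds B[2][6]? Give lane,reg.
c=6⇒gr=6  r=2⇒th=1,odd=0
L=6*4+1=25  i=0=0

25,0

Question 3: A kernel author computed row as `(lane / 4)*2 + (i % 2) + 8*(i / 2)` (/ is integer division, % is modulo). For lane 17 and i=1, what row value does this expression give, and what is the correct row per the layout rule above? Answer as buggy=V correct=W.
buggy=9 correct=3

`(lane / 4)*2 + (i % 2) + 8*(i / 2)`[17,1]⇒9
lane 17: gr=4 (17/4), th=1 (17%4)
i=1: r=1*2+1=3, c=gr=4
row: 9 vs 3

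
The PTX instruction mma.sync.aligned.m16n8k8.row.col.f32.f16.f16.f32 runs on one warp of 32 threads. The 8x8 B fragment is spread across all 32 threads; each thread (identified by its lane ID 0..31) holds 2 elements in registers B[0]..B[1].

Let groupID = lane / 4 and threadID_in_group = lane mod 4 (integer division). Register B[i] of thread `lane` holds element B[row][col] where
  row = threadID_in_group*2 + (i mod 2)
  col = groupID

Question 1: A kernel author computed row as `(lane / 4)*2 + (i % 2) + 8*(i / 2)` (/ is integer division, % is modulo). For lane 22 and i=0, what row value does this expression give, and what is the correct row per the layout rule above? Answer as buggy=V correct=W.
buggy=10 correct=4

`(lane / 4)*2 + (i % 2) + 8*(i / 2)`[22,0]->10
lane 22: gid=5 (22/4), tid=2 (22%4)
i=0: r=2*2+0=4, c=gid=5
row: 10 vs 4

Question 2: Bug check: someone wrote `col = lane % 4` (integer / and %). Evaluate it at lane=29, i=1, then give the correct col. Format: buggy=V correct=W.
buggy=1 correct=7

`lane % 4`[29,1]->1
lane 29: gid=7 (29/4), tid=1 (29%4)
i=1: r=1*2+1=3, c=gid=7
col: 1 vs 7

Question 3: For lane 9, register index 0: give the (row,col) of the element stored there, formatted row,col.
2,2

lane 9: G=2 (9/4), T=1 (9%4)
i=0: r=1*2+0=2, c=G=2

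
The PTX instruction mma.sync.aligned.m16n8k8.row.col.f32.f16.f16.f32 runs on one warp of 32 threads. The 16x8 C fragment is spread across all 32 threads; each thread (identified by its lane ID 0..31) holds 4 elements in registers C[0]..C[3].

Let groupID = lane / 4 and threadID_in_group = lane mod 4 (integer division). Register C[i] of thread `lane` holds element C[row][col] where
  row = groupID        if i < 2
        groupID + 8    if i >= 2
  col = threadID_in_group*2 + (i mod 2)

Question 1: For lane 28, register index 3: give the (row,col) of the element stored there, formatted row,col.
lane 28: gr=7 (28/4), th=0 (28%4)
i=3: r=7+8=15, c=0*2+1=1

15,1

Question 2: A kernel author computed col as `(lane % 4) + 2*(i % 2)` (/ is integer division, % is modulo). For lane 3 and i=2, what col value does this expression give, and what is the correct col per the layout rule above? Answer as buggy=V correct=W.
`(lane % 4) + 2*(i % 2)`[3,2]⇒3
L=3⇒gr=3>>2=0, th=3&3=3
[2]⇒row 0+8=8  col 3·2+0=6
col: 3 vs 6

buggy=3 correct=6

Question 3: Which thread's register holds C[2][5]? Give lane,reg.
r:2=>grp=2,rB=0  c:5=>tig=2,lo=1
L=2*4+2=10  i=0*2+1=1

10,1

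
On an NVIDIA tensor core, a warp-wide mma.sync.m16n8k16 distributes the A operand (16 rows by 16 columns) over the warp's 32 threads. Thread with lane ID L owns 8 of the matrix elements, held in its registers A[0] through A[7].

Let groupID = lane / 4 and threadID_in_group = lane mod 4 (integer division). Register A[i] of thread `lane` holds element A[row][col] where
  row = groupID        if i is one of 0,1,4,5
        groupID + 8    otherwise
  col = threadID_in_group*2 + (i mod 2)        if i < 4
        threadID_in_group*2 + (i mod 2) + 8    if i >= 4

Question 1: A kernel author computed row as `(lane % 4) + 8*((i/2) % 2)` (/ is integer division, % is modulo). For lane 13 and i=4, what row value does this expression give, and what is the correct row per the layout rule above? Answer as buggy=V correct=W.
`(lane % 4) + 8*((i/2) % 2)`[13,4]⇒1
13: gr=3,th=1
[4] (3+0,1*2+0+8) = (3,10)
row: 1 vs 3

buggy=1 correct=3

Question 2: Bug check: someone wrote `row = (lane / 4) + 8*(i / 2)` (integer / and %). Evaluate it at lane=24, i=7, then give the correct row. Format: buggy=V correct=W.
buggy=30 correct=14

`(lane / 4) + 8*(i / 2)`[24,7]->30
lane 24: g=6 (24/4), t=0 (24%4)
i=7: r=6+8=14, c=0*2+1+8=9
row: 30 vs 14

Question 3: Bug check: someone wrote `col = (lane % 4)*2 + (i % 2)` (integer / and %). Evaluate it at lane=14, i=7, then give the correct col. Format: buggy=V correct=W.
buggy=5 correct=13

`(lane % 4)*2 + (i % 2)`[14,7]->5
lane 14: g=3 (14/4), t=2 (14%4)
i=7: r=3+8=11, c=2*2+1+8=13
col: 5 vs 13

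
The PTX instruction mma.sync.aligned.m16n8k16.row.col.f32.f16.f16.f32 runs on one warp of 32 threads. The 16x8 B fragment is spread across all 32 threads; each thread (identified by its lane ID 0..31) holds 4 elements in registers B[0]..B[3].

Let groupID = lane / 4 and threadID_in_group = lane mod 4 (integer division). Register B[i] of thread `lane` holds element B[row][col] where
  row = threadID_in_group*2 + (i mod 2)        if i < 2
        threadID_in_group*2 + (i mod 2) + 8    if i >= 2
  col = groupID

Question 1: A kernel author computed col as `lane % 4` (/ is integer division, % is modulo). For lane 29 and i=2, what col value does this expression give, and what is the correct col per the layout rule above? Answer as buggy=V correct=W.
`lane % 4`[29,2]→1
L=29→G=29>>2=7, T=29&3=1
[2]→row 1·2+0+8=10  col G=7
col: 1 vs 7

buggy=1 correct=7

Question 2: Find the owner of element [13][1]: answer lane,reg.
6,3

c=1->g=1  r=13->rb=1,t=2,b0=1
L=1*4+2=6  i=1*2+1=3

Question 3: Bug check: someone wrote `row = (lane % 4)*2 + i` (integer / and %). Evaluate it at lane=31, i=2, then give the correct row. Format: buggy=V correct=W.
`(lane % 4)*2 + i`[31,2]=>8
31: grp=7,tig=3
[2] (3*2+0+8,7) = (14,7)
row: 8 vs 14

buggy=8 correct=14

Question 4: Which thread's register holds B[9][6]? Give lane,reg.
24,3

c=6->g=6  r=9->rb=1,t=0,b0=1
L=6*4+0=24  i=1*2+1=3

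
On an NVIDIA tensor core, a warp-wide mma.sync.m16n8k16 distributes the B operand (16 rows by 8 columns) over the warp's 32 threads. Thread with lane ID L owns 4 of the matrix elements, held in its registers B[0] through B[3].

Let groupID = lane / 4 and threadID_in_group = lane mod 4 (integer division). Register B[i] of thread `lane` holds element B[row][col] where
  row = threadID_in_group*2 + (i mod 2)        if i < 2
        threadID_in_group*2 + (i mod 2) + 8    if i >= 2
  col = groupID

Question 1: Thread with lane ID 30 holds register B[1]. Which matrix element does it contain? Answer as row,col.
30: gr=7,th=2
[1] (2*2+1+0,7) = (5,7)

5,7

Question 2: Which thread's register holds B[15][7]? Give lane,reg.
c=7⇒gr=7  r=15⇒Rb=1,th=3,odd=1
L=7*4+3=31  i=1*2+1=3

31,3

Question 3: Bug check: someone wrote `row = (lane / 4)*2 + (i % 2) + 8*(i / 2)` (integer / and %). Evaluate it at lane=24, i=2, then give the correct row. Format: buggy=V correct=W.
`(lane / 4)*2 + (i % 2) + 8*(i / 2)`[24,2]=>20
L=24=>grp=24>>2=6, tig=24&3=0
[2]=>row 0·2+0+8=8  col grp=6
row: 20 vs 8

buggy=20 correct=8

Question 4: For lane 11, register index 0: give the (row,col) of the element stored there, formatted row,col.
lane 11->11/4=2, 11 mod 4=3
i=0  r:2·3+0+0->6  c:2

6,2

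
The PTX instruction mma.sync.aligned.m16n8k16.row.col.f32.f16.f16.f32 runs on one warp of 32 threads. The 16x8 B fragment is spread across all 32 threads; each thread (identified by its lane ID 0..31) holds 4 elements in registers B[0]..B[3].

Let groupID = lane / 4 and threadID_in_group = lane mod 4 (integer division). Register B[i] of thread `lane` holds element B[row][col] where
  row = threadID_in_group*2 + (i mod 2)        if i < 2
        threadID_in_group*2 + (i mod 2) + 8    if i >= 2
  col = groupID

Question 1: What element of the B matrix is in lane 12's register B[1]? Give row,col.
1,3

L=12→G=12>>2=3, T=12&3=0
[1]→row 0·2+1+0=1  col G=3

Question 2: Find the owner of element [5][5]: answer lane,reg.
c=5->g=5  r=5->rb=0,t=2,b0=1
L=5*4+2=22  i=0*2+1=1

22,1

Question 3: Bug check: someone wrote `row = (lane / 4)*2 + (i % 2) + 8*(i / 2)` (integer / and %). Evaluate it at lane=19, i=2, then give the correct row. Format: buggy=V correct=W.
`(lane / 4)*2 + (i % 2) + 8*(i / 2)`[19,2]=>16
lane 19: grp=4 (19/4), tig=3 (19%4)
i=2: r=3*2+0+8=14, c=grp=4
row: 16 vs 14

buggy=16 correct=14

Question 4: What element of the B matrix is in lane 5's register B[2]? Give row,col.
10,1

L=5→G=5>>2=1, T=5&3=1
[2]→row 1·2+0+8=10  col G=1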